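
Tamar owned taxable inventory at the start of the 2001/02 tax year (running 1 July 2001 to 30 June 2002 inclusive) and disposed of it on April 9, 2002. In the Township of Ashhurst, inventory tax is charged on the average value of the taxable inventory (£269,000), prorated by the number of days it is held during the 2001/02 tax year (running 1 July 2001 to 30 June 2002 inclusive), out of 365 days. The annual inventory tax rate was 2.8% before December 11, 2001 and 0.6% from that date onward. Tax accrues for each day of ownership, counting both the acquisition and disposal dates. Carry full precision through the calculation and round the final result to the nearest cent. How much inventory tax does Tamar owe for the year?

£3,894.24

July 1 – December 10, 2001: 163 days at 2.8% → £269,000 × 2.8% × 163/365 = £3,363.6055
December 11, 2001 – April 9, 2002: 120 days at 0.6% → £269,000 × 0.6% × 120/365 = £530.6301
Total = £3,894.2356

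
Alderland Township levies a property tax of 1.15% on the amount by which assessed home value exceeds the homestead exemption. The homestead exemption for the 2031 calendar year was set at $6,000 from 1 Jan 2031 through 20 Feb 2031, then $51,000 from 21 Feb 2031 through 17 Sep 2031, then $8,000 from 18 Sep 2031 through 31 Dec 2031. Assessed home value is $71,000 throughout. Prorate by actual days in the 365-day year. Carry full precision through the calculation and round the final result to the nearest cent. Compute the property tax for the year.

1 Jan – 20 Feb 2031: 51 days, exemption $6,000 → ($71,000 − $6,000) × 1.15% × 51/365 = $104.4452
21 Feb – 17 Sep 2031: 209 days, exemption $51,000 → ($71,000 − $51,000) × 1.15% × 209/365 = $131.6986
18 Sep – 31 Dec 2031: 105 days, exemption $8,000 → ($71,000 − $8,000) × 1.15% × 105/365 = $208.4178
Total = $444.5616

$444.56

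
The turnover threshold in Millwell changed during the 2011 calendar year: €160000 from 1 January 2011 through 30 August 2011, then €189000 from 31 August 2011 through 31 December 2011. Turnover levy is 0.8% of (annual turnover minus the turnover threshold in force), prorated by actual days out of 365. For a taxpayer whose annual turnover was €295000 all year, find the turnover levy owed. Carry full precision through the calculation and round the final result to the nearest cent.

€1001.82

1 January – 30 August 2011: 242 days, exemption €160000 → (€295000 − €160000) × 0.8% × 242/365 = €716.0548
31 August – 31 December 2011: 123 days, exemption €189000 → (€295000 − €189000) × 0.8% × 123/365 = €285.7644
Total = €1001.8192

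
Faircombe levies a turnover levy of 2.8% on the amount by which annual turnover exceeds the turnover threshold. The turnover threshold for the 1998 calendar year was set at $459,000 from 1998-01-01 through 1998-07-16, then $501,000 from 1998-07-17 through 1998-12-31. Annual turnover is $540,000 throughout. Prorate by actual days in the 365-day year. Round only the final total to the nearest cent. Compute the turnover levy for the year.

$1,726.72

1998-01-01 to 1998-07-16: 197 days, exemption $459,000 → ($540,000 − $459,000) × 2.8% × 197/365 = $1,224.0986
1998-07-17 to 1998-12-31: 168 days, exemption $501,000 → ($540,000 − $501,000) × 2.8% × 168/365 = $502.6192
Total = $1,726.7178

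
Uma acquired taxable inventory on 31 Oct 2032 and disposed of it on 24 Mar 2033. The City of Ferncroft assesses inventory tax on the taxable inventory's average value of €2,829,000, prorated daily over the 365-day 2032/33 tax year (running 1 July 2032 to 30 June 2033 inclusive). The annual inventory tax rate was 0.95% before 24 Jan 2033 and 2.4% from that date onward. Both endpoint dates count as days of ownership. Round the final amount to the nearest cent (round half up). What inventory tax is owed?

31 Oct 2032 – 23 Jan 2033: 85 days at 0.95% → €2,829,000 × 0.95% × 85/365 = €6,258.6781
24 Jan – 24 Mar 2033: 60 days at 2.4% → €2,829,000 × 2.4% × 60/365 = €11,160.9863
Total = €17,419.6644

€17,419.66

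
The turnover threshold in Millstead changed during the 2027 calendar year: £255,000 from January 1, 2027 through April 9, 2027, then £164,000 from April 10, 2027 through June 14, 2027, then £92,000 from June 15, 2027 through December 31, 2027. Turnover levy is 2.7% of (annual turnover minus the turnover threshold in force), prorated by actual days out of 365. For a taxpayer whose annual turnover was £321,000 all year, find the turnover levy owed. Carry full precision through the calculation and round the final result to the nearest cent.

January 1 – April 9, 2027: 99 days, exemption £255,000 → (£321,000 − £255,000) × 2.7% × 99/365 = £483.3370
April 10 – June 14, 2027: 66 days, exemption £164,000 → (£321,000 − £164,000) × 2.7% × 66/365 = £766.5041
June 15 – December 31, 2027: 200 days, exemption £92,000 → (£321,000 − £92,000) × 2.7% × 200/365 = £3,387.9452
Total = £4,637.7863

£4,637.79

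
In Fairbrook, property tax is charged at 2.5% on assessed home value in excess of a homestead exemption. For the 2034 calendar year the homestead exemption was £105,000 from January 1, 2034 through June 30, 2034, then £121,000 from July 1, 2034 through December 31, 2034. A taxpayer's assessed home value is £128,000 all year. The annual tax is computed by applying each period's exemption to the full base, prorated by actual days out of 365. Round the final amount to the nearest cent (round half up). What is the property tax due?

£373.36

January 1 – June 30, 2034: 181 days, exemption £105,000 → (£128,000 − £105,000) × 2.5% × 181/365 = £285.1370
July 1 – December 31, 2034: 184 days, exemption £121,000 → (£128,000 − £121,000) × 2.5% × 184/365 = £88.2192
Total = £373.3562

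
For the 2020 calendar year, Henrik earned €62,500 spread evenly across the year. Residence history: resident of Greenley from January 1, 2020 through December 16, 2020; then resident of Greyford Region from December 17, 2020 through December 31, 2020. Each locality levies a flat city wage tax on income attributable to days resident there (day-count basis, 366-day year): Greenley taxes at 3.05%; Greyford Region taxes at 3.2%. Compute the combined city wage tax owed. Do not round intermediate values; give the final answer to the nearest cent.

Greenley, January 1 – December 16, 2020: 351 days → €62,500 × 3.05% × 351/366 = €1,828.1250
Greyford Region, December 17 – December 31, 2020: 15 days → €62,500 × 3.2% × 15/366 = €81.9672
Total = €1,910.0922

€1,910.09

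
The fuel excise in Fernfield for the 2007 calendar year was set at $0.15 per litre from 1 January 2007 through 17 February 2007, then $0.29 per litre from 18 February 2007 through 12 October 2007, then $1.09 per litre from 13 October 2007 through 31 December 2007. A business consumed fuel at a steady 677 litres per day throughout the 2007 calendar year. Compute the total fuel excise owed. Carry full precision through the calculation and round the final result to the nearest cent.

1 January – 17 February 2007: 48 days × 677 litres/day = 32,496 litres at $0.15/litre → $4,874.40
18 February – 12 October 2007: 237 days × 677 litres/day = 160,449 litres at $0.29/litre → $46,530.21
13 October – 31 December 2007: 80 days × 677 litres/day = 54,160 litres at $1.09/litre → $59,034.40

$110,439.01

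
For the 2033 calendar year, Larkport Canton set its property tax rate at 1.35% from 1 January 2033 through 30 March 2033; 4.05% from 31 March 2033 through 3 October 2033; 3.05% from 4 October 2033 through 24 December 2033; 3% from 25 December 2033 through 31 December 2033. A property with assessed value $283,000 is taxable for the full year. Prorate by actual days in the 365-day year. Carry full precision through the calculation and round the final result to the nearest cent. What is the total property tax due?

$8,905.58

1 January – 30 March 2033: 89 days at 1.35% → $283,000 × 1.35% × 89/365 = $931.5740
31 March – 3 October 2033: 187 days at 4.05% → $283,000 × 4.05% × 187/365 = $5,872.0562
4 October – 24 December 2033: 82 days at 3.05% → $283,000 × 3.05% × 82/365 = $1,939.1315
25 December – 31 December 2033: 7 days at 3% → $283,000 × 3% × 7/365 = $162.8219
Total = $8,905.5836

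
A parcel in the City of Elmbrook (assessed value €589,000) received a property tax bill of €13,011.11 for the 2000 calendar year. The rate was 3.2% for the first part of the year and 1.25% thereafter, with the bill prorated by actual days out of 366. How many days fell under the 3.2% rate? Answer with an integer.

180 days

Let d = days at the first rate; then 366 − d days at the second rate.
€589,000 × [3.2%·d + 1.25%·(366−d)] / 366 = €13,011.11
Solving gives d = 180, so the new rate took effect on June 29, 2000.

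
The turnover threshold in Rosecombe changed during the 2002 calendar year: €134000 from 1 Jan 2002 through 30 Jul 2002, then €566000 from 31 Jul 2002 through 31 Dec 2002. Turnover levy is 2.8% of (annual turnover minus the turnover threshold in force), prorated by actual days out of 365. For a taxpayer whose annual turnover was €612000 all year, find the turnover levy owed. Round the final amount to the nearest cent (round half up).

1 Jan – 30 Jul 2002: 211 days, exemption €134000 → (€612000 − €134000) × 2.8% × 211/365 = €7737.0521
31 Jul – 31 Dec 2002: 154 days, exemption €566000 → (€612000 − €566000) × 2.8% × 154/365 = €543.4301
Total = €8280.4822

€8280.48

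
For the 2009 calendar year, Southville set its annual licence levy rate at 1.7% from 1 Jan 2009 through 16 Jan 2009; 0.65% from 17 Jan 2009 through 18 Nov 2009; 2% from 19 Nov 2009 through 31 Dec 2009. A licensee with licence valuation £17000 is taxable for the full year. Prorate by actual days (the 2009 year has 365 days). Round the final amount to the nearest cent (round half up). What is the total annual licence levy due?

£145.36

1 Jan – 16 Jan 2009: 16 days at 1.7% → £17000 × 1.7% × 16/365 = £12.6685
17 Jan – 18 Nov 2009: 306 days at 0.65% → £17000 × 0.65% × 306/365 = £92.6384
19 Nov – 31 Dec 2009: 43 days at 2% → £17000 × 2% × 43/365 = £40.0548
Total = £145.3616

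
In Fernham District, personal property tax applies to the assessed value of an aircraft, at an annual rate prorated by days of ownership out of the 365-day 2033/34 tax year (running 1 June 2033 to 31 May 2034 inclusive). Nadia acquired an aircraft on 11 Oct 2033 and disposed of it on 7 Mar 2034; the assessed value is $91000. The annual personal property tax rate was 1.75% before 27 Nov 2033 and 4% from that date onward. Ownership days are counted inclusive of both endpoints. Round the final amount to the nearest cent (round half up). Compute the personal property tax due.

11 Oct – 26 Nov 2033: 47 days at 1.75% → $91000 × 1.75% × 47/365 = $205.0616
27 Nov 2033 – 7 Mar 2034: 101 days at 4% → $91000 × 4% × 101/365 = $1007.2329
Total = $1212.2945

$1212.29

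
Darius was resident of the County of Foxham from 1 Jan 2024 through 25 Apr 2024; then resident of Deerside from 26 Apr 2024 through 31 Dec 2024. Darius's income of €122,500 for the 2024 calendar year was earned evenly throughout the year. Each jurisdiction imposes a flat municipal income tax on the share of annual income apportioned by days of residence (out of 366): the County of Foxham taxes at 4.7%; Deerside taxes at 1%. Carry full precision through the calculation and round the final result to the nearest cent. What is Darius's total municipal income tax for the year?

The County of Foxham, 1 Jan – 25 Apr 2024: 116 days → €122,500 × 4.7% × 116/366 = €1,824.7814
Deerside, 26 Apr – 31 Dec 2024: 250 days → €122,500 × 1% × 250/366 = €836.7486
Total = €2,661.5301

€2,661.53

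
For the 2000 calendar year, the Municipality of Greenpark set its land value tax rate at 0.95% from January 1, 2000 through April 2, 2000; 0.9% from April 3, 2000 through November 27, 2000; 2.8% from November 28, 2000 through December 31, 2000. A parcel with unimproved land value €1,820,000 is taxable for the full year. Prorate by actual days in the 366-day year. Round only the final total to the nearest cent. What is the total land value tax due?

January 1 – April 2, 2000: 93 days at 0.95% → €1,820,000 × 0.95% × 93/366 = €4,393.3607
April 3 – November 27, 2000: 239 days at 0.9% → €1,820,000 × 0.9% × 239/366 = €10,696.2295
November 28 – December 31, 2000: 34 days at 2.8% → €1,820,000 × 2.8% × 34/366 = €4,733.9891
Total = €19,823.5792

€19,823.58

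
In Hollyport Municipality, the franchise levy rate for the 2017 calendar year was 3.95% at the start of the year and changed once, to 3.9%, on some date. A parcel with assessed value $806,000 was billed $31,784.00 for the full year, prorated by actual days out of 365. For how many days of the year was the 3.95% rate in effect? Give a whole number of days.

317 days

Let d = days at the first rate; then 365 − d days at the second rate.
$806,000 × [3.95%·d + 3.9%·(365−d)] / 365 = $31,784.00
Solving gives d = 317, so the new rate took effect on 14 November 2017.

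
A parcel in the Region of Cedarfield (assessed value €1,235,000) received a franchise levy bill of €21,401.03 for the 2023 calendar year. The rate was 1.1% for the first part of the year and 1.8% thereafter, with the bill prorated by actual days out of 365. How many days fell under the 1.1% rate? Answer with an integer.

35 days

Let d = days at the first rate; then 365 − d days at the second rate.
€1,235,000 × [1.1%·d + 1.8%·(365−d)] / 365 = €21,401.03
Solving gives d = 35, so the new rate took effect on 5 February 2023.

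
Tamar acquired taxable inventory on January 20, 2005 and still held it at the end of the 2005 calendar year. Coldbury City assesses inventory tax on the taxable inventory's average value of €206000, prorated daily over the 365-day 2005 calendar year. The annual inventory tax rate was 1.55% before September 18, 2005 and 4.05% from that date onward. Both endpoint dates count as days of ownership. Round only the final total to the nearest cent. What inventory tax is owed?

€4508.30

January 20 – September 17, 2005: 241 days at 1.55% → €206000 × 1.55% × 241/365 = €2108.2548
September 18 – December 31, 2005: 105 days at 4.05% → €206000 × 4.05% × 105/365 = €2400.0411
Total = €4508.2959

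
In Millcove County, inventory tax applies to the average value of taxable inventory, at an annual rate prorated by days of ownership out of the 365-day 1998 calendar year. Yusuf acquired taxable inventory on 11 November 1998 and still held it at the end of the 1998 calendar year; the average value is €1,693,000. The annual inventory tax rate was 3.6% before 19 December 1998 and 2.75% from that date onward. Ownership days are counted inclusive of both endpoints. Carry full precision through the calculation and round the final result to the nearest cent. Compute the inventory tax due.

11 November – 18 December 1998: 38 days at 3.6% → €1,693,000 × 3.6% × 38/365 = €6,345.2712
19 December – 31 December 1998: 13 days at 2.75% → €1,693,000 × 2.75% × 13/365 = €1,658.2123
Total = €8,003.4836

€8,003.48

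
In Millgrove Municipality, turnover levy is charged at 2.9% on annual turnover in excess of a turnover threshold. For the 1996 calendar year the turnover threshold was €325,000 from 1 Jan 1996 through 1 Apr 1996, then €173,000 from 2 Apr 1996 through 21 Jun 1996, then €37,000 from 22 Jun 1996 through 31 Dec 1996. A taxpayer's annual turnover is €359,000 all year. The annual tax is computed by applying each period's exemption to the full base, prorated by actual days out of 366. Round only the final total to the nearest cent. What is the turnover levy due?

1 Jan – 1 Apr 1996: 92 days, exemption €325,000 → (€359,000 − €325,000) × 2.9% × 92/366 = €247.8470
2 Apr – 21 Jun 1996: 81 days, exemption €173,000 → (€359,000 − €173,000) × 2.9% × 81/366 = €1,193.7541
22 Jun – 31 Dec 1996: 193 days, exemption €37,000 → (€359,000 − €37,000) × 2.9% × 193/366 = €4,924.1366
Total = €6,365.7377

€6,365.74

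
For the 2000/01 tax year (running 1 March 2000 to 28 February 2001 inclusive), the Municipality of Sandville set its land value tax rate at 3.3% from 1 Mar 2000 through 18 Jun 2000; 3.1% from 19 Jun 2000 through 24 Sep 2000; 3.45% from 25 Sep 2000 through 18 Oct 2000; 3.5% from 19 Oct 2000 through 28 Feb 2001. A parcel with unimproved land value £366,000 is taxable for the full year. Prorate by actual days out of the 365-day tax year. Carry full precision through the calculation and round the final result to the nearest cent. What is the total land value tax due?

1 Mar – 18 Jun 2000: 110 days at 3.3% → £366,000 × 3.3% × 110/365 = £3,639.9452
19 Jun – 24 Sep 2000: 98 days at 3.1% → £366,000 × 3.1% × 98/365 = £3,046.3233
25 Sep – 18 Oct 2000: 24 days at 3.45% → £366,000 × 3.45% × 24/365 = £830.2685
19 Oct 2000 – 28 Feb 2001: 133 days at 3.5% → £366,000 × 3.5% × 133/365 = £4,667.7534
Total = £12,184.2904

£12,184.29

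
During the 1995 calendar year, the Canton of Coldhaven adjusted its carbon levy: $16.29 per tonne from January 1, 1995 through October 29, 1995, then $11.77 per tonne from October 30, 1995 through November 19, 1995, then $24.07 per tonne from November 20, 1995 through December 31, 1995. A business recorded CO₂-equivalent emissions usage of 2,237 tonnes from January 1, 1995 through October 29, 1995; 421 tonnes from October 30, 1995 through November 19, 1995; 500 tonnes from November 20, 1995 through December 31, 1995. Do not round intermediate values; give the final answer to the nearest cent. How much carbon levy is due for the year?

January 1 – October 29, 1995: 2,237 tonnes at $16.29/tonne → $36,440.73
October 30 – November 19, 1995: 421 tonnes at $11.77/tonne → $4,955.17
November 20 – December 31, 1995: 500 tonnes at $24.07/tonne → $12,035.00

$53,430.90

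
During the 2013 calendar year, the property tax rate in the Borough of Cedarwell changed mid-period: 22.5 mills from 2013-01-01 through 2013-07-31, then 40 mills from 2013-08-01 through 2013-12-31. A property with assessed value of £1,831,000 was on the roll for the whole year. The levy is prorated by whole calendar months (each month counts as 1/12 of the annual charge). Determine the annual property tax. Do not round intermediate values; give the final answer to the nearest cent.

£54,548.54

2013-01-01 to 2013-07-31: 7 months at 22.5 mills → £1,831,000 × 2.25% × 7/12 = £24,031.8750
2013-08-01 to 2013-12-31: 5 months at 40 mills → £1,831,000 × 4% × 5/12 = £30,516.6667
Total = £54,548.5417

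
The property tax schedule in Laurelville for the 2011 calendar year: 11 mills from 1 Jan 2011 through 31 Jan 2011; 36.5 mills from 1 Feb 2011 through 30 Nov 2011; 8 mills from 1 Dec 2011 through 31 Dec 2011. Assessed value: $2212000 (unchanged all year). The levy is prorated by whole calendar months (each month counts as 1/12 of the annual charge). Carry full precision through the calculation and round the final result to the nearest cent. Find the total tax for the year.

1 Jan – 31 Jan 2011: 1 month at 11 mills → $2212000 × 1.1% × 1/12 = $2027.6667
1 Feb – 30 Nov 2011: 10 months at 36.5 mills → $2212000 × 3.65% × 10/12 = $67281.6667
1 Dec – 31 Dec 2011: 1 month at 8 mills → $2212000 × 0.8% × 1/12 = $1474.6667
Total = $70784.0000

$70784.00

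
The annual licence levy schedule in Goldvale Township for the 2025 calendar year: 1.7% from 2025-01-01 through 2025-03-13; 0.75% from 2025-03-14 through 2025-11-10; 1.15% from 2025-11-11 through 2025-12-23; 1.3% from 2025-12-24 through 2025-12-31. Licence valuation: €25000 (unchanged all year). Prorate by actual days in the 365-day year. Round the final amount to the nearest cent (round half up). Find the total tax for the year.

€249.14

2025-01-01 to 2025-03-13: 72 days at 1.7% → €25000 × 1.7% × 72/365 = €83.8356
2025-03-14 to 2025-11-10: 242 days at 0.75% → €25000 × 0.75% × 242/365 = €124.3151
2025-11-11 to 2025-12-23: 43 days at 1.15% → €25000 × 1.15% × 43/365 = €33.8699
2025-12-24 to 2025-12-31: 8 days at 1.3% → €25000 × 1.3% × 8/365 = €7.1233
Total = €249.1438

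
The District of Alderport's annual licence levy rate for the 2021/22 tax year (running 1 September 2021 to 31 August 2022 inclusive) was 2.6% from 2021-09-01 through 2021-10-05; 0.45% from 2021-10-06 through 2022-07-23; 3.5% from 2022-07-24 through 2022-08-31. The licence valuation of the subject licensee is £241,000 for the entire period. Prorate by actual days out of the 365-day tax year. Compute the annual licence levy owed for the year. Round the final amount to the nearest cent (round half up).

£2,366.75

2021-09-01 to 2021-10-05: 35 days at 2.6% → £241,000 × 2.6% × 35/365 = £600.8493
2021-10-06 to 2022-07-23: 291 days at 0.45% → £241,000 × 0.45% × 291/365 = £864.6288
2022-07-24 to 2022-08-31: 39 days at 3.5% → £241,000 × 3.5% × 39/365 = £901.2740
Total = £2,366.7521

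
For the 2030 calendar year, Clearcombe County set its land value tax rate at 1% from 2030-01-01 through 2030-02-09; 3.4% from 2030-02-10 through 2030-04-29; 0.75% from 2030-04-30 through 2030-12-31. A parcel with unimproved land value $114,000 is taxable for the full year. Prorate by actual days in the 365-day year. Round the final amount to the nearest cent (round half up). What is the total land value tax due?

$1,540.09

2030-01-01 to 2030-02-09: 40 days at 1% → $114,000 × 1% × 40/365 = $124.9315
2030-02-10 to 2030-04-29: 79 days at 3.4% → $114,000 × 3.4% × 79/365 = $838.9151
2030-04-30 to 2030-12-31: 246 days at 0.75% → $114,000 × 0.75% × 246/365 = $576.2466
Total = $1,540.0932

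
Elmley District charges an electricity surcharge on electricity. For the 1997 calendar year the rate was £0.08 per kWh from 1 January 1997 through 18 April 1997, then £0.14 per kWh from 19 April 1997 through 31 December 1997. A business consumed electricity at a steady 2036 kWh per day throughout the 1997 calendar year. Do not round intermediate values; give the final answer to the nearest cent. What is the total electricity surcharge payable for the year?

1 January – 18 April 1997: 108 days × 2036 kWh/day = 219,888 kWh at £0.08/kWh → £17591.04
19 April – 31 December 1997: 257 days × 2036 kWh/day = 523,252 kWh at £0.14/kWh → £73255.28

£90846.32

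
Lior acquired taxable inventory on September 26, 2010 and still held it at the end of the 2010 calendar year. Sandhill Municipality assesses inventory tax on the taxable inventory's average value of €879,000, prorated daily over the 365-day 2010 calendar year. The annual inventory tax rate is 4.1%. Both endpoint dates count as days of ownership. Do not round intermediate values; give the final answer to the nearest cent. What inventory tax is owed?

Days held (September 26 – December 31, 2010): 97 out of 365
Tax = €879,000 × 4.1% × 97/365 = €9,577.4877

€9,577.49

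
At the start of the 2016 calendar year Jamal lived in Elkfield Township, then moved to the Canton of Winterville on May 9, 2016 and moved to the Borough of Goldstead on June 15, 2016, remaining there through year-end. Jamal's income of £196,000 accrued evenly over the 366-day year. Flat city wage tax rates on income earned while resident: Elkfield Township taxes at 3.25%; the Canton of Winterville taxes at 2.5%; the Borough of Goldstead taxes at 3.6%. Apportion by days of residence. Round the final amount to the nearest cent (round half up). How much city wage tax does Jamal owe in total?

£6,596.26

Elkfield Township, January 1 – May 8, 2016: 129 days → £196,000 × 3.25% × 129/366 = £2,245.1639
The Canton of Winterville, May 9 – June 14, 2016: 37 days → £196,000 × 2.5% × 37/366 = £495.3552
The Borough of Goldstead, June 15 – December 31, 2016: 200 days → £196,000 × 3.6% × 200/366 = £3,855.7377
Total = £6,596.2568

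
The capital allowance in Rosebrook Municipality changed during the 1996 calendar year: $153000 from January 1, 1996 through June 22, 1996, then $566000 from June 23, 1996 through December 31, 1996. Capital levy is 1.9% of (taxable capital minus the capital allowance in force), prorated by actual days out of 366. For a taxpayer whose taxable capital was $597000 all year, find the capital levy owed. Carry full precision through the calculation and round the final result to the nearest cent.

January 1 – June 22, 1996: 174 days, exemption $153000 → ($597000 − $153000) × 1.9% × 174/366 = $4010.5574
June 23 – December 31, 1996: 192 days, exemption $566000 → ($597000 − $566000) × 1.9% × 192/366 = $308.9836
Total = $4319.5410

$4319.54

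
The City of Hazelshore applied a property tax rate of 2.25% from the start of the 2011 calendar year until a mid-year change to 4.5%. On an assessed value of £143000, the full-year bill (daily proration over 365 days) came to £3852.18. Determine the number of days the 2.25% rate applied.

Let d = days at the first rate; then 365 − d days at the second rate.
£143000 × [2.25%·d + 4.5%·(365−d)] / 365 = £3852.18
Solving gives d = 293, so the new rate took effect on October 21, 2011.

293 days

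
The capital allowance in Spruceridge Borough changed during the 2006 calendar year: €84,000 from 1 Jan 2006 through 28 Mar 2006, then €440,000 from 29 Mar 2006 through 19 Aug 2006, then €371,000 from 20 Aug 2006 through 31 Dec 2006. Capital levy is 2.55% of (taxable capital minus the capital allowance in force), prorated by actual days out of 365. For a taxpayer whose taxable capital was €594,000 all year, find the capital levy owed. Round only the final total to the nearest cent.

1 Jan – 28 Mar 2006: 87 days, exemption €84,000 → (€594,000 − €84,000) × 2.55% × 87/365 = €3,099.8219
29 Mar – 19 Aug 2006: 144 days, exemption €440,000 → (€594,000 − €440,000) × 2.55% × 144/365 = €1,549.2822
20 Aug – 31 Dec 2006: 134 days, exemption €371,000 → (€594,000 − €371,000) × 2.55% × 134/365 = €2,087.6466
Total = €6,736.7507

€6,736.75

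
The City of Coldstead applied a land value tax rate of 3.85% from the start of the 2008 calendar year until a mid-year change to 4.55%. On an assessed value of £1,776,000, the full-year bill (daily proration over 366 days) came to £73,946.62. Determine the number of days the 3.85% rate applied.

202 days

Let d = days at the first rate; then 366 − d days at the second rate.
£1,776,000 × [3.85%·d + 4.55%·(366−d)] / 366 = £73,946.62
Solving gives d = 202, so the new rate took effect on 21 Jul 2008.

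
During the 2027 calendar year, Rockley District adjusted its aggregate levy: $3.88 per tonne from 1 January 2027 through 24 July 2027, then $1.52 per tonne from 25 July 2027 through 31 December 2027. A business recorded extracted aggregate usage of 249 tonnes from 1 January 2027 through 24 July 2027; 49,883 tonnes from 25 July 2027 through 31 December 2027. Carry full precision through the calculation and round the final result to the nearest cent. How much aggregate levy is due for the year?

1 January – 24 July 2027: 249 tonnes at $3.88/tonne → $966.12
25 July – 31 December 2027: 49,883 tonnes at $1.52/tonne → $75822.16

$76788.28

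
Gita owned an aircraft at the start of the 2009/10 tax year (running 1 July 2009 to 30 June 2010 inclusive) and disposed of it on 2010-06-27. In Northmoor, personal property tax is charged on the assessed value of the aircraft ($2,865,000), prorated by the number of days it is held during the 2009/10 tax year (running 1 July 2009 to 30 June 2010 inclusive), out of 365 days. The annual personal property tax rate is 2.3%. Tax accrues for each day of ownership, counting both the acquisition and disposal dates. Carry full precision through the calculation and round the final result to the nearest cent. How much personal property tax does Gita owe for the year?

Days held (2009-07-01 to 2010-06-27): 362 out of 365
Tax = $2,865,000 × 2.3% × 362/365 = $65,353.3973

$65,353.40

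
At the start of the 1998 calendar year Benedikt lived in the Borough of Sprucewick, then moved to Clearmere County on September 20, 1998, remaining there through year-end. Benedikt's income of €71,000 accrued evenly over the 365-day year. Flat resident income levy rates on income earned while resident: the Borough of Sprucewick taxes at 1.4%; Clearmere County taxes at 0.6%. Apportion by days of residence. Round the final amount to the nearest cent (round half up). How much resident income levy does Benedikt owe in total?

The Borough of Sprucewick, January 1 – September 19, 1998: 262 days → €71,000 × 1.4% × 262/365 = €713.5014
Clearmere County, September 20 – December 31, 1998: 103 days → €71,000 × 0.6% × 103/365 = €120.2137
Total = €833.7151

€833.72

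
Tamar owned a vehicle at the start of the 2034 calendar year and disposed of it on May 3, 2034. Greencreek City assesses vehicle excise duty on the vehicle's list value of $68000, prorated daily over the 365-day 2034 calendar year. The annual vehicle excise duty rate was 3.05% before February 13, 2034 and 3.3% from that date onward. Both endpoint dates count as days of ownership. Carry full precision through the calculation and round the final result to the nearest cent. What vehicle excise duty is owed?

$736.17

January 1 – February 12, 2034: 43 days at 3.05% → $68000 × 3.05% × 43/365 = $244.3342
February 13 – May 3, 2034: 80 days at 3.3% → $68000 × 3.3% × 80/365 = $491.8356
Total = $736.1699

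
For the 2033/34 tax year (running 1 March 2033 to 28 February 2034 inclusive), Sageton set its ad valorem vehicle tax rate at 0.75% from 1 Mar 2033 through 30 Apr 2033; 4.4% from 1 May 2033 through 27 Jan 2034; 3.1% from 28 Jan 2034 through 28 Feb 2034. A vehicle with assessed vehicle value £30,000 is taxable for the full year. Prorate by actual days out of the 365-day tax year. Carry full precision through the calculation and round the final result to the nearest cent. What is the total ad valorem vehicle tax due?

£1,102.81

1 Mar – 30 Apr 2033: 61 days at 0.75% → £30,000 × 0.75% × 61/365 = £37.6027
1 May 2033 – 27 Jan 2034: 272 days at 4.4% → £30,000 × 4.4% × 272/365 = £983.6712
28 Jan – 28 Feb 2034: 32 days at 3.1% → £30,000 × 3.1% × 32/365 = £81.5342
Total = £1,102.8082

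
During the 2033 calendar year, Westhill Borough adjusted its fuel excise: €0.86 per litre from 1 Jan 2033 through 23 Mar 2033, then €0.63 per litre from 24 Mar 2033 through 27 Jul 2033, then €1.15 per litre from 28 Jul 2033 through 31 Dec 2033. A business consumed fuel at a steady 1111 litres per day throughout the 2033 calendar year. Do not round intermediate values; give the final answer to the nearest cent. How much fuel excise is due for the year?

€367,129.95

1 Jan – 23 Mar 2033: 82 days × 1111 litres/day = 91,102 litres at €0.86/litre → €78,347.72
24 Mar – 27 Jul 2033: 126 days × 1111 litres/day = 139,986 litres at €0.63/litre → €88,191.18
28 Jul – 31 Dec 2033: 157 days × 1111 litres/day = 174,427 litres at €1.15/litre → €200,591.05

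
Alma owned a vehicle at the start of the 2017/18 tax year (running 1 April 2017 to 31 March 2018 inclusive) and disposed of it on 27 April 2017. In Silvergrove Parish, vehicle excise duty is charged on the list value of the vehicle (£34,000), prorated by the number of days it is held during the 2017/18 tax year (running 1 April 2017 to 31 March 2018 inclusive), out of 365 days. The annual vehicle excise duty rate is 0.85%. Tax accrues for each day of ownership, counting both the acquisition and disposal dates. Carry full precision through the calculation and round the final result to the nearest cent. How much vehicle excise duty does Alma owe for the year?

Days held (1 April – 27 April 2017): 27 out of 365
Tax = £34,000 × 0.85% × 27/365 = £21.3781

£21.38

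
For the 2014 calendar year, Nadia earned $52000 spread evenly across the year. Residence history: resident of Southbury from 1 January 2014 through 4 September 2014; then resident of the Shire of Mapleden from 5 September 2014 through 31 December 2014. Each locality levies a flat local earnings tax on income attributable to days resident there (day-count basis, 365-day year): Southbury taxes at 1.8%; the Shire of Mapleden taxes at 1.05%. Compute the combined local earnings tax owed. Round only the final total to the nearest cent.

Southbury, 1 January – 4 September 2014: 247 days → $52000 × 1.8% × 247/365 = $633.4027
The Shire of Mapleden, 5 September – 31 December 2014: 118 days → $52000 × 1.05% × 118/365 = $176.5151
Total = $809.9178

$809.92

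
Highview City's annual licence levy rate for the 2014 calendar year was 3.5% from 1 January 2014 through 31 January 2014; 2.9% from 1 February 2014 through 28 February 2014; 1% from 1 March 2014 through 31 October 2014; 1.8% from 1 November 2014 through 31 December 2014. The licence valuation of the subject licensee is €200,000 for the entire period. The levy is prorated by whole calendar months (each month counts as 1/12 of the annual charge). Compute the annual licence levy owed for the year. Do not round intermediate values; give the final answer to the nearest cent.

€3,000.00

1 January – 31 January 2014: 1 month at 3.5% → €200,000 × 3.5% × 1/12 = €583.3333
1 February – 28 February 2014: 1 month at 2.9% → €200,000 × 2.9% × 1/12 = €483.3333
1 March – 31 October 2014: 8 months at 1% → €200,000 × 1% × 8/12 = €1,333.3333
1 November – 31 December 2014: 2 months at 1.8% → €200,000 × 1.8% × 2/12 = €600.0000
Total = €3,000.0000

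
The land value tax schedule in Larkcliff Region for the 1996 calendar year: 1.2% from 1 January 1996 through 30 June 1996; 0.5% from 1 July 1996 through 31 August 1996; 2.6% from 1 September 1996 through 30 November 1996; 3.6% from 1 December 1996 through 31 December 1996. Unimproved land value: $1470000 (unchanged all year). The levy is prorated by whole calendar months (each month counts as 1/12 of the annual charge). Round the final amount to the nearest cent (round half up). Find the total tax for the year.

1 January – 30 June 1996: 6 months at 1.2% → $1470000 × 1.2% × 6/12 = $8820.0000
1 July – 31 August 1996: 2 months at 0.5% → $1470000 × 0.5% × 2/12 = $1225.0000
1 September – 30 November 1996: 3 months at 2.6% → $1470000 × 2.6% × 3/12 = $9555.0000
1 December – 31 December 1996: 1 month at 3.6% → $1470000 × 3.6% × 1/12 = $4410.0000
Total = $24010.0000

$24010.00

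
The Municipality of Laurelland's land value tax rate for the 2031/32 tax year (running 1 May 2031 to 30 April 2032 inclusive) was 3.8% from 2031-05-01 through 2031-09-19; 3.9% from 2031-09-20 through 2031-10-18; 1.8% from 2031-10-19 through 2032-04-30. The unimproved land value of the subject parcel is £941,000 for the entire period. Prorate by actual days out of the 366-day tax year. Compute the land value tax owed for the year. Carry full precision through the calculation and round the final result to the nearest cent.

2031-05-01 to 2031-09-19: 142 days at 3.8% → £941,000 × 3.8% × 142/366 = £13,873.3224
2031-09-20 to 2031-10-18: 29 days at 3.9% → £941,000 × 3.9% × 29/366 = £2,907.8443
2031-10-19 to 2032-04-30: 195 days at 1.8% → £941,000 × 1.8% × 195/366 = £9,024.3443
Total = £25,805.5109

£25,805.51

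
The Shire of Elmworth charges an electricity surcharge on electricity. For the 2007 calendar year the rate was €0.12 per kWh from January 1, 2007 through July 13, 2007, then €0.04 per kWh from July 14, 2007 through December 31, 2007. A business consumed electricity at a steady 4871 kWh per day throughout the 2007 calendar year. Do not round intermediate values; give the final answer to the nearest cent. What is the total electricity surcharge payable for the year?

€146,714.52

January 1 – July 13, 2007: 194 days × 4871 kWh/day = 944,974 kWh at €0.12/kWh → €113,396.88
July 14 – December 31, 2007: 171 days × 4871 kWh/day = 832,941 kWh at €0.04/kWh → €33,317.64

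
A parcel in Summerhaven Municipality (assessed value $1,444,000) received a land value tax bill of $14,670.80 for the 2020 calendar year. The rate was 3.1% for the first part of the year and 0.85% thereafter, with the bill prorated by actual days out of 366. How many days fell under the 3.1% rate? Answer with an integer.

27 days

Let d = days at the first rate; then 366 − d days at the second rate.
$1,444,000 × [3.1%·d + 0.85%·(366−d)] / 366 = $14,670.80
Solving gives d = 27, so the new rate took effect on 28 Jan 2020.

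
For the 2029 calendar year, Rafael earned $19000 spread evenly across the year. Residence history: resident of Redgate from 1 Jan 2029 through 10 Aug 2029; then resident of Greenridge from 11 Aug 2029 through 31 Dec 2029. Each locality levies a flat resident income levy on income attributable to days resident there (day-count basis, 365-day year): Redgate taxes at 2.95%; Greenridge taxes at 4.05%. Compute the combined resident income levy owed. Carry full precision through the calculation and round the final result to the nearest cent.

Redgate, 1 Jan – 10 Aug 2029: 222 days → $19000 × 2.95% × 222/365 = $340.9068
Greenridge, 11 Aug – 31 Dec 2029: 143 days → $19000 × 4.05% × 143/365 = $301.4753
Total = $642.3822

$642.38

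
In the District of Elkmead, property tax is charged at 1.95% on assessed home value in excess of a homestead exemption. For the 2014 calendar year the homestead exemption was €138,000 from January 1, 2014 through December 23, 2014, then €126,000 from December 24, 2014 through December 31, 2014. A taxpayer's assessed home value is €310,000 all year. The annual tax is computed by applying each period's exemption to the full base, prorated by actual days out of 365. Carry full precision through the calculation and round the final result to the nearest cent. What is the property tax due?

€3,359.13

January 1 – December 23, 2014: 357 days, exemption €138,000 → (€310,000 − €138,000) × 1.95% × 357/365 = €3,280.4877
December 24 – December 31, 2014: 8 days, exemption €126,000 → (€310,000 − €126,000) × 1.95% × 8/365 = €78.6411
Total = €3,359.1288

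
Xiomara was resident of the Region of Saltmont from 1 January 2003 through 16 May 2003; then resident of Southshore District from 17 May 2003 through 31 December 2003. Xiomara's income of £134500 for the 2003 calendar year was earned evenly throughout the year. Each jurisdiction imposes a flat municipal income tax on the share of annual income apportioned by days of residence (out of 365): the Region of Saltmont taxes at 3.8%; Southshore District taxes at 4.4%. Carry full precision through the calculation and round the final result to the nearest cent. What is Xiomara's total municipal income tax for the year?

The Region of Saltmont, 1 January – 16 May 2003: 136 days → £134500 × 3.8% × 136/365 = £1904.3726
Southshore District, 17 May – 31 December 2003: 229 days → £134500 × 4.4% × 229/365 = £3712.9370
Total = £5617.3096

£5617.31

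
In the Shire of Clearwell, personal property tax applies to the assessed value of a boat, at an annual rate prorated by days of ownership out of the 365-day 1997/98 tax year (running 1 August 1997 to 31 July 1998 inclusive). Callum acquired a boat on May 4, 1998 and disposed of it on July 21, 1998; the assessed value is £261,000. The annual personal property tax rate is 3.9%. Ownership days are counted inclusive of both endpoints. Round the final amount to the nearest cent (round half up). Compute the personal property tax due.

£2,203.13

Days held (May 4 – July 21, 1998): 79 out of 365
Tax = £261,000 × 3.9% × 79/365 = £2,203.1260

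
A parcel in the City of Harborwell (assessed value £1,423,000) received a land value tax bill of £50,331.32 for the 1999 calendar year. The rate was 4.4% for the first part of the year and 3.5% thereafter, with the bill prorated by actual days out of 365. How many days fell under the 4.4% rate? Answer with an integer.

15 days

Let d = days at the first rate; then 365 − d days at the second rate.
£1,423,000 × [4.4%·d + 3.5%·(365−d)] / 365 = £50,331.32
Solving gives d = 15, so the new rate took effect on 16 Jan 1999.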